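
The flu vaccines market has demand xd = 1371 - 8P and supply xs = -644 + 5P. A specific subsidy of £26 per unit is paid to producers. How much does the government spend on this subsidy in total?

Government cost = £5486

Pre-subsidy: 1371 - 8P = -644 + 5P gives P* = 155, x* = 131.
With the subsidy, sellers receive Ps = Pb + 26 for each unit, where Pb is the price buyers pay.
Supply in terms of Pb becomes xs = -644 + 5(Pb + 26) = -514 + 5Pb. Setting this equal to demand: 1371 - 8Pb = -514 + 5Pb, so Pb = 145.
Sellers receive Ps = 145 + 26 = 171; x' = 1371 − 8·145 = 211.
Government outlay = subsidy × quantity = 26 × 211 = 5486.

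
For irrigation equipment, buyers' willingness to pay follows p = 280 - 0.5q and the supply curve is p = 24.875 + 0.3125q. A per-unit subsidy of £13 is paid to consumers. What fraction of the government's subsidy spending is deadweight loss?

DWL / government spending = 4/165

Pre-subsidy: 280 - 0.5q = 24.875 + 0.3125q gives q* = 314 and p* = 123.
With the rebate, buyers effectively pay pb = ps − 13, where ps is the price sellers receive.
On the curves, pb = 280 - 0.5q and ps = 24.875 + 0.3125q; the wedge ps − pb = 13 gives 24.875 + 0.3125q − (280 - 0.5q) = 13, so q' = 330.
Then pb = 280 − 0.5·330 = 115 and ps = 24.875 + 0.3125·330 = 128.
ΔCS = ½(314 + 330)(123 − 115) = 2576; ΔPS = ½(314 + 330)(128 − 123) = 1610.
Government spending = 13 × 330 = 4290.
DWL = ½ × 13 × (330 − 314) = 104; fraction = 104 / 4290 = 4/165.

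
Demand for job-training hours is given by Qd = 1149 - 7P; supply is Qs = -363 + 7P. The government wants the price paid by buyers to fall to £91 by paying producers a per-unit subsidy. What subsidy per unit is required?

At a buyer price of 91, quantity demanded is 1149 − 7·91 = 512.
Sellers supply 512 only when they receive Ps with -363 + 7·Ps = 512, i.e. Ps = 125.
s = Ps − Pb = 125 − 91 = 34.

Required subsidy s = £34 per unit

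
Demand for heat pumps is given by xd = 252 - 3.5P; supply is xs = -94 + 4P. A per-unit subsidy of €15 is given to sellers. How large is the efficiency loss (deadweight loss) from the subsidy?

Pre-subsidy: 252 - 3.5P = -94 + 4P gives P* = 692/15, x* = 1358/15.
With the subsidy, sellers receive Ps = Pb + 15 for each unit, where Pb is the price buyers pay.
Supply in terms of Pb becomes xs = -94 + 4(Pb + 15) = -34 + 4Pb. Setting this equal to demand: 252 - 3.5Pb = -34 + 4Pb, so Pb = 572/15.
Sellers receive Ps = 572/15 + 15 = 797/15; x' = 252 − 3.5·(572/15) = 1778/15.
The subsidy expands output by 1778/15 − 1358/15 = 28 past the efficient level; on those units the gap between marginal cost and willingness to pay runs from 0 up to 15.
DWL = ½ × 15 × 28 = 210.

Deadweight loss = €210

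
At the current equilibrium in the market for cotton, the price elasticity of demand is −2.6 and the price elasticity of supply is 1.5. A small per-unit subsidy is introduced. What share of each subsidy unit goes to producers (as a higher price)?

For a small subsidy around the equilibrium, the benefit split depends on the relative slopes, which at a point are proportional to the elasticities.
Buyer share = εs/(εs + |εd|) = 1.5/(1.5 + 2.6) = 15/41; seller share = |εd|/(εs + |εd|) = 26/41.
So producers capture 26/41 of the subsidy.

Producer share = 26/41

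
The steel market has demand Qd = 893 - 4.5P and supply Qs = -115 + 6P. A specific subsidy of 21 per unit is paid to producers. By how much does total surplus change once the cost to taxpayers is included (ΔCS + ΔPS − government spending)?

Pre-subsidy: 893 - 4.5P = -115 + 6P gives P* = 96, Q* = 461.
With the subsidy, sellers receive Ps = Pb + 21 for each unit, where Pb is the price buyers pay.
Supply in terms of Pb becomes Qs = -115 + 6(Pb + 21) = 11 + 6Pb. Setting this equal to demand: 893 - 4.5Pb = 11 + 6Pb, so Pb = 84.
Sellers receive Ps = 84 + 21 = 105; Q' = 893 − 4.5·84 = 515.
ΔCS = ½(461 + 515)(96 − 84) = 5856; ΔPS = ½(461 + 515)(105 − 96) = 4392.
Government spending = 21 × 515 = 10815.
Net change = 5856 + 4392 − 10815 = -567. The loss equals the DWL triangle ½·21·54.

Net change in total surplus = -567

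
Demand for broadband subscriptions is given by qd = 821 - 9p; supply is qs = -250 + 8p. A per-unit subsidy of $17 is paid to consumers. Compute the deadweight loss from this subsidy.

Pre-subsidy: 821 - 9p = -250 + 8p gives p* = 63, q* = 254.
With the rebate, buyers effectively pay pb = ps − 17, where ps is the price sellers receive.
Demand in terms of ps becomes qd = 821 − 9(ps − 17) = 974 - 9ps. Setting this equal to supply: 974 - 9ps = -250 + 8ps, so ps = 72.
Buyers pay pb = 72 − 17 = 55; q' = -250 + 8·72 = 326.
The subsidy expands output by 326 − 254 = 72 past the efficient level; on those units the gap between marginal cost and willingness to pay runs from 0 up to 17.
DWL = ½ × 17 × 72 = 612.

Deadweight loss = $612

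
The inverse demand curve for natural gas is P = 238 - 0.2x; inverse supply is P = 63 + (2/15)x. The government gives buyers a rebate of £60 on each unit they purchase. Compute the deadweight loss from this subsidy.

Pre-subsidy: 238 - 0.2x = 63 + (2/15)x gives x* = 525 and P* = 133.
With the rebate, buyers effectively pay Pb = Ps − 60, where Ps is the price sellers receive.
On the curves, Pb = 238 - 0.2x and Ps = 63 + (2/15)x; the wedge Ps − Pb = 60 gives 63 + (2/15)x − (238 - 0.2x) = 60, so x' = 705.
Then Pb = 238 − 0.2·705 = 97 and Ps = 63 + (2/15)·705 = 157.
The subsidy expands output by 705 − 525 = 180 past the efficient level; on those units the gap between marginal cost and willingness to pay runs from 0 up to 60.
DWL = ½ × 60 × 180 = 5400.

Deadweight loss = £5400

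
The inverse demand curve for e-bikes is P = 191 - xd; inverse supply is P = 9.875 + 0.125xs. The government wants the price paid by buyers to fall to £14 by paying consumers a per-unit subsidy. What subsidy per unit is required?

Required subsidy s = £18 per unit

At a buyer price of 14, quantity demanded is 191 − 1·14 = 177.
Sellers supply 177 only when they receive Ps = 9.875 + 0.125·177 = 32.
s = Ps − Pb = 32 − 14 = 18.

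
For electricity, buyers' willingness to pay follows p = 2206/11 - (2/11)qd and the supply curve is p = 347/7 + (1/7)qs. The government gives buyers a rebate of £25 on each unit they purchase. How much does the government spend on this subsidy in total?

Government cost = £13550

Pre-subsidy: 2206/11 - (2/11)q = 347/7 + (1/7)q gives q* = 465 and p* = 116.
With the rebate, buyers effectively pay pb = ps − 25, where ps is the price sellers receive.
On the curves, pb = 2206/11 - (2/11)q and ps = 347/7 + (1/7)q; the wedge ps − pb = 25 gives 347/7 + (1/7)q − (2206/11 - (2/11)q) = 25, so q' = 542.
Then pb = 2206/11 − (2/11)·542 = 102 and ps = 347/7 + (1/7)·542 = 127.
Government outlay = subsidy × quantity = 25 × 542 = 13550.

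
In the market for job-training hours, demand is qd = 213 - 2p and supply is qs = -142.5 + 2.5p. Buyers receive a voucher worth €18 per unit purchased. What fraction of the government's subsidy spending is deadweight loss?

Pre-subsidy: 213 - 2p = -142.5 + 2.5p gives p* = 79, q* = 55.
With the rebate, buyers effectively pay pb = ps − 18, where ps is the price sellers receive.
Demand in terms of ps becomes qd = 213 − 2(ps − 18) = 249 - 2ps. Setting this equal to supply: 249 - 2ps = -142.5 + 2.5ps, so ps = 87.
Buyers pay pb = 87 − 18 = 69; q' = -142.5 + 2.5·87 = 75.
ΔCS = ½(55 + 75)(79 − 69) = 650; ΔPS = ½(55 + 75)(87 − 79) = 520.
Government spending = 18 × 75 = 1350.
DWL = ½ × 18 × (75 − 55) = 180; fraction = 180 / 1350 = 2/15.

DWL / government spending = 2/15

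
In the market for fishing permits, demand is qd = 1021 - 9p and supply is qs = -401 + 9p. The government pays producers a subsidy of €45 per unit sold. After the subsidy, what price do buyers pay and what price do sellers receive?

Pre-subsidy: 1021 - 9p = -401 + 9p gives p* = 79, q* = 310.
With the subsidy, sellers receive ps = pb + 45 for each unit, where pb is the price buyers pay.
Supply in terms of pb becomes qs = -401 + 9(pb + 45) = 4 + 9pb. Setting this equal to demand: 1021 - 9pb = 4 + 9pb, so pb = 56.5.
Sellers receive ps = 56.5 + 45 = 101.5; q' = 1021 − 9·56.5 = 512.5.

Buyers pay €56.5; sellers receive €101.5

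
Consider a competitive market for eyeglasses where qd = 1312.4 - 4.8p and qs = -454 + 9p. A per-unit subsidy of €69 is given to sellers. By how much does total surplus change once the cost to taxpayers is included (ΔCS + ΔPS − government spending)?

Pre-subsidy: 1312.4 - 4.8p = -454 + 9p gives p* = 128, q* = 698.
With the subsidy, sellers receive ps = pb + 69 for each unit, where pb is the price buyers pay.
Supply in terms of pb becomes qs = -454 + 9(pb + 69) = 167 + 9pb. Setting this equal to demand: 1312.4 - 4.8pb = 167 + 9pb, so pb = 83.
Sellers receive ps = 83 + 69 = 152; q' = 1312.4 − 4.8·83 = 914.
ΔCS = ½(698 + 914)(128 − 83) = 36270; ΔPS = ½(698 + 914)(152 − 128) = 19344.
Government spending = 69 × 914 = 63066.
Net change = 36270 + 19344 − 63066 = -7452. The loss equals the DWL triangle ½·69·216.

Net change in total surplus = -€7452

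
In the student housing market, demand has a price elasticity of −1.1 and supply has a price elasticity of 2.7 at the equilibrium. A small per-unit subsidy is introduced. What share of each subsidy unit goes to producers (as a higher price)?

For a small subsidy around the equilibrium, the benefit split depends on the relative slopes, which at a point are proportional to the elasticities.
Buyer share = εs/(εs + |εd|) = 2.7/(2.7 + 1.1) = 27/38; seller share = |εd|/(εs + |εd|) = 11/38.
So producers capture 11/38 of the subsidy.

Producer share = 11/38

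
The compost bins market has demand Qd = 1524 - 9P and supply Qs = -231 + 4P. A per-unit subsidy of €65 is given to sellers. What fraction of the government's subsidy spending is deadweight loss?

Pre-subsidy: 1524 - 9P = -231 + 4P gives P* = 135, Q* = 309.
With the subsidy, sellers receive Ps = Pb + 65 for each unit, where Pb is the price buyers pay.
Supply in terms of Pb becomes Qs = -231 + 4(Pb + 65) = 29 + 4Pb. Setting this equal to demand: 1524 - 9Pb = 29 + 4Pb, so Pb = 115.
Sellers receive Ps = 115 + 65 = 180; Q' = 1524 − 9·115 = 489.
ΔCS = ½(309 + 489)(135 − 115) = 7980; ΔPS = ½(309 + 489)(180 − 135) = 17955.
Government spending = 65 × 489 = 31785.
DWL = ½ × 65 × (489 − 309) = 5850; fraction = 5850 / 31785 = 30/163.

DWL / government spending = 30/163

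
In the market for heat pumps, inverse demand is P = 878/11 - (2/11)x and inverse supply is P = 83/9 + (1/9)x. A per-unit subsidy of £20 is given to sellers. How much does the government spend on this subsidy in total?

Pre-subsidy: 878/11 - (2/11)x = 83/9 + (1/9)x gives x* = 241 and P* = 36.
With the subsidy, sellers receive Ps = Pb + 20 for each unit, where Pb is the price buyers pay.
On the curves, Pb = 878/11 - (2/11)x and Ps = 83/9 + (1/9)x; the wedge Ps − Pb = 20 gives 83/9 + (1/9)x − (878/11 - (2/11)x) = 20, so x' = 8969/29.
Then Pb = 878/11 − (2/11)·(8969/29) = 684/29 and Ps = 83/9 + (1/9)·(8969/29) = 1264/29.
Government outlay = subsidy × quantity = 20 × 8969/29 = 179380/29.

Government cost = 179380/29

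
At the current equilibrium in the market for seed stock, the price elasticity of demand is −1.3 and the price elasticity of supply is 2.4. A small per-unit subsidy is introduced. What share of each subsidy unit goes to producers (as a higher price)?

For a small subsidy around the equilibrium, the benefit split depends on the relative slopes, which at a point are proportional to the elasticities.
Buyer share = εs/(εs + |εd|) = 2.4/(2.4 + 1.3) = 24/37; seller share = |εd|/(εs + |εd|) = 13/37.
So producers capture 13/37 of the subsidy.

Producer share = 13/37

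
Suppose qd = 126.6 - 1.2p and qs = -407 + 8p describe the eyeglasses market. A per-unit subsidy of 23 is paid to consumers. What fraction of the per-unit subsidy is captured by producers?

Pre-subsidy: 126.6 - 1.2p = -407 + 8p gives p* = 58, q* = 57.
With the rebate, buyers effectively pay pb = ps − 23, where ps is the price sellers receive.
Demand in terms of ps becomes qd = 126.6 − 1.2(ps − 23) = 154.2 - 1.2ps. Setting this equal to supply: 154.2 - 1.2ps = -407 + 8ps, so ps = 61.
Buyers pay pb = 61 − 23 = 38; q' = -407 + 8·61 = 81.
Buyers' price falls by p* − pb = 58 − 38 = 20; sellers' price rises by ps − p* = 61 − 58 = 3.
So producers capture 3/23 = 3/23 of each unit of subsidy.

Producer share = 3/23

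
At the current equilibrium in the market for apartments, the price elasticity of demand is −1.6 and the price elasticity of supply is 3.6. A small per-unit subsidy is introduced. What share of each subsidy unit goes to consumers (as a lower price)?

Consumer share = 9/13

For a small subsidy around the equilibrium, the benefit split depends on the relative slopes, which at a point are proportional to the elasticities.
Buyer share = εs/(εs + |εd|) = 3.6/(3.6 + 1.6) = 9/13; seller share = |εd|/(εs + |εd|) = 4/13.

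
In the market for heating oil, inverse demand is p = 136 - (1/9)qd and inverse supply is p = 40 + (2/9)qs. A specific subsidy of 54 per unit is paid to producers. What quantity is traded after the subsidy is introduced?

Pre-subsidy: 136 - (1/9)q = 40 + (2/9)q gives q* = 288 and p* = 104.
With the subsidy, sellers receive ps = pb + 54 for each unit, where pb is the price buyers pay.
On the curves, pb = 136 - (1/9)q and ps = 40 + (2/9)q; the wedge ps − pb = 54 gives 40 + (2/9)q − (136 - (1/9)q) = 54, so q' = 450.
Then pb = 136 − (1/9)·450 = 86 and ps = 40 + (2/9)·450 = 140.

q' = 450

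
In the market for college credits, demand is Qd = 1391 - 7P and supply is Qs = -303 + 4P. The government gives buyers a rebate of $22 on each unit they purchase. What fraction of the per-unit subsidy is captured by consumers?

Consumer share = 4/11

Pre-subsidy: 1391 - 7P = -303 + 4P gives P* = 154, Q* = 313.
With the rebate, buyers effectively pay Pb = Ps − 22, where Ps is the price sellers receive.
Demand in terms of Ps becomes Qd = 1391 − 7(Ps − 22) = 1545 - 7Ps. Setting this equal to supply: 1545 - 7Ps = -303 + 4Ps, so Ps = 168.
Buyers pay Pb = 168 − 22 = 146; Q' = -303 + 4·168 = 369.
Buyers' price falls by P* − Pb = 154 − 146 = 8; sellers' price rises by Ps − P* = 168 − 154 = 14.
So consumers capture 8/22 = 4/11 of each unit of subsidy.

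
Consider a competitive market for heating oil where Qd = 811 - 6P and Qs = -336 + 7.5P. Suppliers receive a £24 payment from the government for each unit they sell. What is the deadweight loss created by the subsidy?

Pre-subsidy: 811 - 6P = -336 + 7.5P gives P* = 2294/27, Q* = 2711/9.
With the subsidy, sellers receive Ps = Pb + 24 for each unit, where Pb is the price buyers pay.
Supply in terms of Pb becomes Qs = -336 + 7.5(Pb + 24) = -156 + 7.5Pb. Setting this equal to demand: 811 - 6Pb = -156 + 7.5Pb, so Pb = 1934/27.
Sellers receive Ps = 1934/27 + 24 = 2582/27; Q' = 811 − 6·(1934/27) = 3431/9.
The subsidy expands output by 3431/9 − 2711/9 = 80 past the efficient level; on those units the gap between marginal cost and willingness to pay runs from 0 up to 24.
DWL = ½ × 24 × 80 = 960.

Deadweight loss = £960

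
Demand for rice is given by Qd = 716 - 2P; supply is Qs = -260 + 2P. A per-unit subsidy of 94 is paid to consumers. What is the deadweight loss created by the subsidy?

Deadweight loss = 4418

Pre-subsidy: 716 - 2P = -260 + 2P gives P* = 244, Q* = 228.
With the rebate, buyers effectively pay Pb = Ps − 94, where Ps is the price sellers receive.
Demand in terms of Ps becomes Qd = 716 − 2(Ps − 94) = 904 - 2Ps. Setting this equal to supply: 904 - 2Ps = -260 + 2Ps, so Ps = 291.
Buyers pay Pb = 291 − 94 = 197; Q' = -260 + 2·291 = 322.
The subsidy expands output by 322 − 228 = 94 past the efficient level; on those units the gap between marginal cost and willingness to pay runs from 0 up to 94.
DWL = ½ × 94 × 94 = 4418.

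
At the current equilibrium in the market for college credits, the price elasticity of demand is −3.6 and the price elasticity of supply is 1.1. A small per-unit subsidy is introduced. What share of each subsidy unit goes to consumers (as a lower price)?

Consumer share = 11/47

For a small subsidy around the equilibrium, the benefit split depends on the relative slopes, which at a point are proportional to the elasticities.
Buyer share = εs/(εs + |εd|) = 1.1/(1.1 + 3.6) = 11/47; seller share = |εd|/(εs + |εd|) = 36/47.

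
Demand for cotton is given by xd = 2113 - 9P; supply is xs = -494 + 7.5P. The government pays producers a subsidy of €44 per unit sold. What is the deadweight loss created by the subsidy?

Pre-subsidy: 2113 - 9P = -494 + 7.5P gives P* = 158, x* = 691.
With the subsidy, sellers receive Ps = Pb + 44 for each unit, where Pb is the price buyers pay.
Supply in terms of Pb becomes xs = -494 + 7.5(Pb + 44) = -164 + 7.5Pb. Setting this equal to demand: 2113 - 9Pb = -164 + 7.5Pb, so Pb = 138.
Sellers receive Ps = 138 + 44 = 182; x' = 2113 − 9·138 = 871.
The subsidy expands output by 871 − 691 = 180 past the efficient level; on those units the gap between marginal cost and willingness to pay runs from 0 up to 44.
DWL = ½ × 44 × 180 = 3960.

Deadweight loss = €3960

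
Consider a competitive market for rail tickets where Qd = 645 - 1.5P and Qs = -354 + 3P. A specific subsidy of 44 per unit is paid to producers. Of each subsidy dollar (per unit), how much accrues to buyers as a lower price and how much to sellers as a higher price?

Pre-subsidy: 645 - 1.5P = -354 + 3P gives P* = 222, Q* = 312.
With the subsidy, sellers receive Ps = Pb + 44 for each unit, where Pb is the price buyers pay.
Supply in terms of Pb becomes Qs = -354 + 3(Pb + 44) = -222 + 3Pb. Setting this equal to demand: 645 - 1.5Pb = -222 + 3Pb, so Pb = 578/3.
Sellers receive Ps = 578/3 + 44 = 710/3; Q' = 645 − 1.5·(578/3) = 356.
Buyers' price falls by P* − Pb = 222 − 578/3 = 88/3; sellers' price rises by Ps − P* = 710/3 − 222 = 44/3.

Buyers gain 88/3 per unit; sellers gain 44/3 per unit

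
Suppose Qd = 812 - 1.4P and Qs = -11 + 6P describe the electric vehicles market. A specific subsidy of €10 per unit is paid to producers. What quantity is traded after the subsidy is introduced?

Q' = 24703/37

Pre-subsidy: 812 - 1.4P = -11 + 6P gives P* = 4115/37, Q* = 24283/37.
With the subsidy, sellers receive Ps = Pb + 10 for each unit, where Pb is the price buyers pay.
Supply in terms of Pb becomes Qs = -11 + 6(Pb + 10) = 49 + 6Pb. Setting this equal to demand: 812 - 1.4Pb = 49 + 6Pb, so Pb = 3815/37.
Sellers receive Ps = 3815/37 + 10 = 4185/37; Q' = 812 − 1.4·(3815/37) = 24703/37.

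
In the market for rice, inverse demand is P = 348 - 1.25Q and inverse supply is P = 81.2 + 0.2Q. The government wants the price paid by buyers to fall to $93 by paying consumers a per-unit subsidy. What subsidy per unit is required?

At a buyer price of 93, quantity demanded is 278.4 − 0.8·93 = 204.
Sellers supply 204 only when they receive Ps = 81.2 + 0.2·204 = 122.
s = Ps − Pb = 122 − 93 = 29.

Required subsidy s = $29 per unit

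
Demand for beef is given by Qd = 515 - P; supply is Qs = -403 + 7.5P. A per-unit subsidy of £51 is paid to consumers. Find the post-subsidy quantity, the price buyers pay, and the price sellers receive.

Q' = 452; buyers pay £63; sellers receive £114

Pre-subsidy: 515 - P = -403 + 7.5P gives P* = 108, Q* = 407.
With the rebate, buyers effectively pay Pb = Ps − 51, where Ps is the price sellers receive.
Demand in terms of Ps becomes Qd = 515 − 1(Ps − 51) = 566 - Ps. Setting this equal to supply: 566 - Ps = -403 + 7.5Ps, so Ps = 114.
Buyers pay Pb = 114 − 51 = 63; Q' = -403 + 7.5·114 = 452.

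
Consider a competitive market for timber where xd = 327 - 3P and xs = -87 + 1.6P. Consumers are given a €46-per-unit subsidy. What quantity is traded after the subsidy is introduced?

Pre-subsidy: 327 - 3P = -87 + 1.6P gives P* = 90, x* = 57.
With the rebate, buyers effectively pay Pb = Ps − 46, where Ps is the price sellers receive.
Demand in terms of Ps becomes xd = 327 − 3(Ps − 46) = 465 - 3Ps. Setting this equal to supply: 465 - 3Ps = -87 + 1.6Ps, so Ps = 120.
Buyers pay Pb = 120 − 46 = 74; x' = -87 + 1.6·120 = 105.

x' = 105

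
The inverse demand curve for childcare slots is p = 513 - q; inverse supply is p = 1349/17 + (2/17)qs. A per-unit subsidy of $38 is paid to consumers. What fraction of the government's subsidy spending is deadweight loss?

DWL / government spending = 17/422

Pre-subsidy: 513 - q = 1349/17 + (2/17)q gives q* = 388 and p* = 125.
With the rebate, buyers effectively pay pb = ps − 38, where ps is the price sellers receive.
On the curves, pb = 513 - q and ps = 1349/17 + (2/17)q; the wedge ps − pb = 38 gives 1349/17 + (2/17)q − (513 - q) = 38, so q' = 422.
Then pb = 513 − 1·422 = 91 and ps = 1349/17 + (2/17)·422 = 129.
ΔCS = ½(388 + 422)(125 − 91) = 13770; ΔPS = ½(388 + 422)(129 − 125) = 1620.
Government spending = 38 × 422 = 16036.
DWL = ½ × 38 × (422 − 388) = 646; fraction = 646 / 16036 = 17/422.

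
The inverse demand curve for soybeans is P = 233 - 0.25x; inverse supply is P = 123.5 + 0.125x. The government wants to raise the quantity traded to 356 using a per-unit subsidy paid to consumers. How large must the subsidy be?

Required subsidy s = 24 per unit

At x = 356, from the demand curve buyers pay Pb = 233 − 0.25·356 = 144; from the supply curve sellers need Ps = 123.5 + 0.125·356 = 168.
The subsidy must fill the gap: s = Ps − Pb = 168 − 144 = 24.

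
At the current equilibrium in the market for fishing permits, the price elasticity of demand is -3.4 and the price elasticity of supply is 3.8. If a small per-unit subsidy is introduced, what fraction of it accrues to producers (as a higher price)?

For a small subsidy around the equilibrium, the benefit split depends on the relative slopes, which at a point are proportional to the elasticities.
Buyer share = εs/(εs + |εd|) = 3.8/(3.8 + 3.4) = 19/36; seller share = |εd|/(εs + |εd|) = 17/36.
So producers capture 17/36 of the subsidy.

Producer share = 17/36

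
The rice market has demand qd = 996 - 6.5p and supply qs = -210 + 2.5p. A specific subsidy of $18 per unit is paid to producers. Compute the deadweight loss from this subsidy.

Pre-subsidy: 996 - 6.5p = -210 + 2.5p gives p* = 134, q* = 125.
With the subsidy, sellers receive ps = pb + 18 for each unit, where pb is the price buyers pay.
Supply in terms of pb becomes qs = -210 + 2.5(pb + 18) = -165 + 2.5pb. Setting this equal to demand: 996 - 6.5pb = -165 + 2.5pb, so pb = 129.
Sellers receive ps = 129 + 18 = 147; q' = 996 − 6.5·129 = 157.5.
The subsidy expands output by 157.5 − 125 = 32.5 past the efficient level; on those units the gap between marginal cost and willingness to pay runs from 0 up to 18.
DWL = ½ × 18 × 32.5 = 292.5.

Deadweight loss = $292.5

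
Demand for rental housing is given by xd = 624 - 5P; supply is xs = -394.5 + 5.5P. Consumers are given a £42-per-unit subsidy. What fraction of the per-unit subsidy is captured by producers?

Pre-subsidy: 624 - 5P = -394.5 + 5.5P gives P* = 97, x* = 139.
With the rebate, buyers effectively pay Pb = Ps − 42, where Ps is the price sellers receive.
Demand in terms of Ps becomes xd = 624 − 5(Ps − 42) = 834 - 5Ps. Setting this equal to supply: 834 - 5Ps = -394.5 + 5.5Ps, so Ps = 117.
Buyers pay Pb = 117 − 42 = 75; x' = -394.5 + 5.5·117 = 249.
Buyers' price falls by P* − Pb = 97 − 75 = 22; sellers' price rises by Ps − P* = 117 − 97 = 20.
So producers capture 20/42 = 10/21 of each unit of subsidy.

Producer share = 10/21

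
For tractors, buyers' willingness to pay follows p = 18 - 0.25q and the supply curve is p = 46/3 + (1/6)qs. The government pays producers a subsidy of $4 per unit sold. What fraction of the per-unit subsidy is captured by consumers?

Consumer share = 0.6

Pre-subsidy: 18 - 0.25q = 46/3 + (1/6)q gives q* = 6.4 and p* = 16.4.
With the subsidy, sellers receive ps = pb + 4 for each unit, where pb is the price buyers pay.
On the curves, pb = 18 - 0.25q and ps = 46/3 + (1/6)q; the wedge ps − pb = 4 gives 46/3 + (1/6)q − (18 - 0.25q) = 4, so q' = 16.
Then pb = 18 − 0.25·16 = 14 and ps = 46/3 + (1/6)·16 = 18.
Buyers' price falls by p* − pb = 16.4 − 14 = 2.4; sellers' price rises by ps − p* = 18 − 16.4 = 1.6.
So consumers capture 2.4/4 = 0.6 of each unit of subsidy.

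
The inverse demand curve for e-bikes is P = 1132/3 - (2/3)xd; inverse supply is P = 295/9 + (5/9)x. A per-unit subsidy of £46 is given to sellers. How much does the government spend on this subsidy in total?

Government cost = 161690/11

Pre-subsidy: 1132/3 - (2/3)x = 295/9 + (5/9)x gives x* = 3101/11 and P* = 6250/33.
With the subsidy, sellers receive Ps = Pb + 46 for each unit, where Pb is the price buyers pay.
On the curves, Pb = 1132/3 - (2/3)x and Ps = 295/9 + (5/9)x; the wedge Ps − Pb = 46 gives 295/9 + (5/9)x − (1132/3 - (2/3)x) = 46, so x' = 3515/11.
Then Pb = 1132/3 − (2/3)·(3515/11) = 5422/33 and Ps = 295/9 + (5/9)·(3515/11) = 6940/33.
Government outlay = subsidy × quantity = 46 × 3515/11 = 161690/11.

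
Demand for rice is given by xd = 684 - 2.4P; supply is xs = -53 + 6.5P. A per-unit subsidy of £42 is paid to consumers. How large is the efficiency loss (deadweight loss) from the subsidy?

Deadweight loss = 137592/89

Pre-subsidy: 684 - 2.4P = -53 + 6.5P gives P* = 7370/89, x* = 43188/89.
With the rebate, buyers effectively pay Pb = Ps − 42, where Ps is the price sellers receive.
Demand in terms of Ps becomes xd = 684 − 2.4(Ps − 42) = 784.8 - 2.4Ps. Setting this equal to supply: 784.8 - 2.4Ps = -53 + 6.5Ps, so Ps = 8378/89.
Buyers pay Pb = 8378/89 − 42 = 4640/89; x' = -53 + 6.5·(8378/89) = 49740/89.
The subsidy expands output by 49740/89 − 43188/89 = 6552/89 past the efficient level; on those units the gap between marginal cost and willingness to pay runs from 0 up to 42.
DWL = ½ × 42 × 6552/89 = 137592/89.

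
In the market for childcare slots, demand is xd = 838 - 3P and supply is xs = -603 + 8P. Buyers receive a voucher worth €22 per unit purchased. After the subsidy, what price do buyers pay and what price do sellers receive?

Pre-subsidy: 838 - 3P = -603 + 8P gives P* = 131, x* = 445.
With the rebate, buyers effectively pay Pb = Ps − 22, where Ps is the price sellers receive.
Demand in terms of Ps becomes xd = 838 − 3(Ps − 22) = 904 - 3Ps. Setting this equal to supply: 904 - 3Ps = -603 + 8Ps, so Ps = 137.
Buyers pay Pb = 137 − 22 = 115; x' = -603 + 8·137 = 493.

Buyers pay €115; sellers receive €137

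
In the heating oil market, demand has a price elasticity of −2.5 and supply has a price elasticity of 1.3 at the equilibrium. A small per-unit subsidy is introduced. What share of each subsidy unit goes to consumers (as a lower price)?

For a small subsidy around the equilibrium, the benefit split depends on the relative slopes, which at a point are proportional to the elasticities.
Buyer share = εs/(εs + |εd|) = 1.3/(1.3 + 2.5) = 13/38; seller share = |εd|/(εs + |εd|) = 25/38.

Consumer share = 13/38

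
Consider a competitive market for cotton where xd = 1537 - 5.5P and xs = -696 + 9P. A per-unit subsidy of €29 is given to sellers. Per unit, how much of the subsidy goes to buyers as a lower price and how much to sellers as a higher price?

Pre-subsidy: 1537 - 5.5P = -696 + 9P gives P* = 154, x* = 690.
With the subsidy, sellers receive Ps = Pb + 29 for each unit, where Pb is the price buyers pay.
Supply in terms of Pb becomes xs = -696 + 9(Pb + 29) = -435 + 9Pb. Setting this equal to demand: 1537 - 5.5Pb = -435 + 9Pb, so Pb = 136.
Sellers receive Ps = 136 + 29 = 165; x' = 1537 − 5.5·136 = 789.
Buyers' price falls by P* − Pb = 154 − 136 = 18; sellers' price rises by Ps − P* = 165 − 154 = 11.

Buyers gain €18 per unit; sellers gain €11 per unit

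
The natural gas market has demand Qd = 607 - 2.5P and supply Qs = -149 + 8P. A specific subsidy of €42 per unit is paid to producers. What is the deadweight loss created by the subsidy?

Pre-subsidy: 607 - 2.5P = -149 + 8P gives P* = 72, Q* = 427.
With the subsidy, sellers receive Ps = Pb + 42 for each unit, where Pb is the price buyers pay.
Supply in terms of Pb becomes Qs = -149 + 8(Pb + 42) = 187 + 8Pb. Setting this equal to demand: 607 - 2.5Pb = 187 + 8Pb, so Pb = 40.
Sellers receive Ps = 40 + 42 = 82; Q' = 607 − 2.5·40 = 507.
The subsidy expands output by 507 − 427 = 80 past the efficient level; on those units the gap between marginal cost and willingness to pay runs from 0 up to 42.
DWL = ½ × 42 × 80 = 1680.

Deadweight loss = €1680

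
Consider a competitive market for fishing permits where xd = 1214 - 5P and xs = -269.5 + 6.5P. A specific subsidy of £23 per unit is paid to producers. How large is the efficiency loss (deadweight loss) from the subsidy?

Pre-subsidy: 1214 - 5P = -269.5 + 6.5P gives P* = 129, x* = 569.
With the subsidy, sellers receive Ps = Pb + 23 for each unit, where Pb is the price buyers pay.
Supply in terms of Pb becomes xs = -269.5 + 6.5(Pb + 23) = -120 + 6.5Pb. Setting this equal to demand: 1214 - 5Pb = -120 + 6.5Pb, so Pb = 116.
Sellers receive Ps = 116 + 23 = 139; x' = 1214 − 5·116 = 634.
The subsidy expands output by 634 − 569 = 65 past the efficient level; on those units the gap between marginal cost and willingness to pay runs from 0 up to 23.
DWL = ½ × 23 × 65 = 747.5.

Deadweight loss = £747.5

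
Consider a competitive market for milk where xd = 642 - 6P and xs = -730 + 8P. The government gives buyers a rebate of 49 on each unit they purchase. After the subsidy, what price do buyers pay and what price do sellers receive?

Pre-subsidy: 642 - 6P = -730 + 8P gives P* = 98, x* = 54.
With the rebate, buyers effectively pay Pb = Ps − 49, where Ps is the price sellers receive.
Demand in terms of Ps becomes xd = 642 − 6(Ps − 49) = 936 - 6Ps. Setting this equal to supply: 936 - 6Ps = -730 + 8Ps, so Ps = 119.
Buyers pay Pb = 119 − 49 = 70; x' = -730 + 8·119 = 222.

Buyers pay 70; sellers receive 119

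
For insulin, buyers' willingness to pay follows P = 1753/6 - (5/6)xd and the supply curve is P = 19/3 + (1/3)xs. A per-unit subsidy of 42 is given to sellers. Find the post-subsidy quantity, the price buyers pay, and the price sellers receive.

Pre-subsidy: 1753/6 - (5/6)x = 19/3 + (1/3)x gives x* = 245 and P* = 88.
With the subsidy, sellers receive Ps = Pb + 42 for each unit, where Pb is the price buyers pay.
On the curves, Pb = 1753/6 - (5/6)x and Ps = 19/3 + (1/3)x; the wedge Ps − Pb = 42 gives 19/3 + (1/3)x − (1753/6 - (5/6)x) = 42, so x' = 281.
Then Pb = 1753/6 − (5/6)·281 = 58 and Ps = 19/3 + (1/3)·281 = 100.

x' = 281; buyers pay 58; sellers receive 100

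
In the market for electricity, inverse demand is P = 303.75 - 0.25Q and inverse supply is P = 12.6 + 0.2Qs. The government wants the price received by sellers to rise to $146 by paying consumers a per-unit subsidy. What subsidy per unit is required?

At a seller price of 146, quantity supplied is -63 + 5·146 = 667.
Buyers absorb 667 only when they pay Pb = 303.75 − 0.25·667 = 137.
s = Ps − Pb = 146 − 137 = 9.

Required subsidy s = $9 per unit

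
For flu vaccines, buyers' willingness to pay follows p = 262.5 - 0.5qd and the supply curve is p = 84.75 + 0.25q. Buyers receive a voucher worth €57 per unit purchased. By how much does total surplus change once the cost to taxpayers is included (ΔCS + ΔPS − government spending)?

Pre-subsidy: 262.5 - 0.5q = 84.75 + 0.25q gives q* = 237 and p* = 144.
With the rebate, buyers effectively pay pb = ps − 57, where ps is the price sellers receive.
On the curves, pb = 262.5 - 0.5q and ps = 84.75 + 0.25q; the wedge ps − pb = 57 gives 84.75 + 0.25q − (262.5 - 0.5q) = 57, so q' = 313.
Then pb = 262.5 − 0.5·313 = 106 and ps = 84.75 + 0.25·313 = 163.
ΔCS = ½(237 + 313)(144 − 106) = 10450; ΔPS = ½(237 + 313)(163 − 144) = 5225.
Government spending = 57 × 313 = 17841.
Net change = 10450 + 5225 − 17841 = -2166. The loss equals the DWL triangle ½·57·76.

Net change in total surplus = -€2166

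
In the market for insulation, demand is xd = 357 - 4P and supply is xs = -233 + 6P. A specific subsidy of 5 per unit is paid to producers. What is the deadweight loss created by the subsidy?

Deadweight loss = 30

Pre-subsidy: 357 - 4P = -233 + 6P gives P* = 59, x* = 121.
With the subsidy, sellers receive Ps = Pb + 5 for each unit, where Pb is the price buyers pay.
Supply in terms of Pb becomes xs = -233 + 6(Pb + 5) = -203 + 6Pb. Setting this equal to demand: 357 - 4Pb = -203 + 6Pb, so Pb = 56.
Sellers receive Ps = 56 + 5 = 61; x' = 357 − 4·56 = 133.
The subsidy expands output by 133 − 121 = 12 past the efficient level; on those units the gap between marginal cost and willingness to pay runs from 0 up to 5.
DWL = ½ × 5 × 12 = 30.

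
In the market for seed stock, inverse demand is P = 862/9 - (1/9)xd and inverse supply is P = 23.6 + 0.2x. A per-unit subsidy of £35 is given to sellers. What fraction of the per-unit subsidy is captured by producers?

Producer share = 9/14

Pre-subsidy: 862/9 - (1/9)x = 23.6 + 0.2x gives x* = 232 and P* = 70.
With the subsidy, sellers receive Ps = Pb + 35 for each unit, where Pb is the price buyers pay.
On the curves, Pb = 862/9 - (1/9)x and Ps = 23.6 + 0.2x; the wedge Ps − Pb = 35 gives 23.6 + 0.2x − (862/9 - (1/9)x) = 35, so x' = 344.5.
Then Pb = 862/9 − (1/9)·344.5 = 57.5 and Ps = 23.6 + 0.2·344.5 = 92.5.
Buyers' price falls by P* − Pb = 70 − 57.5 = 12.5; sellers' price rises by Ps − P* = 92.5 − 70 = 22.5.
So producers capture 22.5/35 = 9/14 of each unit of subsidy.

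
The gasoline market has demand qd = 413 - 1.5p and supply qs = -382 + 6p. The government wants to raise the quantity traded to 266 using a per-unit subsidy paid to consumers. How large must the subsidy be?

Required subsidy s = 10 per unit

At q = 266, invert demand for the buyer price: pb = (413 − 266)/1.5 = 98; invert supply for the seller price: ps = (266 − (-382))/6 = 108.
The subsidy must fill the gap: s = ps − pb = 108 − 98 = 10.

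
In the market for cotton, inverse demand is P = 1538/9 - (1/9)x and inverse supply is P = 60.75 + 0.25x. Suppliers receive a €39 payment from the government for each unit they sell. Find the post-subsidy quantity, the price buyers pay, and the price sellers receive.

x' = 413; buyers pay €125; sellers receive €164

Pre-subsidy: 1538/9 - (1/9)x = 60.75 + 0.25x gives x* = 305 and P* = 137.
With the subsidy, sellers receive Ps = Pb + 39 for each unit, where Pb is the price buyers pay.
On the curves, Pb = 1538/9 - (1/9)x and Ps = 60.75 + 0.25x; the wedge Ps − Pb = 39 gives 60.75 + 0.25x − (1538/9 - (1/9)x) = 39, so x' = 413.
Then Pb = 1538/9 − (1/9)·413 = 125 and Ps = 60.75 + 0.25·413 = 164.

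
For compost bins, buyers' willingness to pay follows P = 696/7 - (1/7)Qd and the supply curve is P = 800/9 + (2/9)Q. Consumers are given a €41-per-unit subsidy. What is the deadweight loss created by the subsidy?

Pre-subsidy: 696/7 - (1/7)Q = 800/9 + (2/9)Q gives Q* = 664/23 and P* = 2192/23.
With the rebate, buyers effectively pay Pb = Ps − 41, where Ps is the price sellers receive.
On the curves, Pb = 696/7 - (1/7)Q and Ps = 800/9 + (2/9)Q; the wedge Ps − Pb = 41 gives 800/9 + (2/9)Q − (696/7 - (1/7)Q) = 41, so Q' = 3247/23.
Then Pb = 696/7 − (1/7)·(3247/23) = 1823/23 and Ps = 800/9 + (2/9)·(3247/23) = 2766/23.
The subsidy expands output by 3247/23 − 664/23 = 2583/23 past the efficient level; on those units the gap between marginal cost and willingness to pay runs from 0 up to 41.
DWL = ½ × 41 × 2583/23 = 105903/46.

Deadweight loss = 105903/46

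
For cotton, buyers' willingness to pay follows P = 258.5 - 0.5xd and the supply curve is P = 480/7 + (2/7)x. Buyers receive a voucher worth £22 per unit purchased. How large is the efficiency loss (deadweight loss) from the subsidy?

Deadweight loss = £308

Pre-subsidy: 258.5 - 0.5x = 480/7 + (2/7)x gives x* = 2659/11 and P* = 1514/11.
With the rebate, buyers effectively pay Pb = Ps − 22, where Ps is the price sellers receive.
On the curves, Pb = 258.5 - 0.5x and Ps = 480/7 + (2/7)x; the wedge Ps − Pb = 22 gives 480/7 + (2/7)x − (258.5 - 0.5x) = 22, so x' = 2967/11.
Then Pb = 258.5 − 0.5·(2967/11) = 1360/11 and Ps = 480/7 + (2/7)·(2967/11) = 1602/11.
The subsidy expands output by 2967/11 − 2659/11 = 28 past the efficient level; on those units the gap between marginal cost and willingness to pay runs from 0 up to 22.
DWL = ½ × 22 × 28 = 308.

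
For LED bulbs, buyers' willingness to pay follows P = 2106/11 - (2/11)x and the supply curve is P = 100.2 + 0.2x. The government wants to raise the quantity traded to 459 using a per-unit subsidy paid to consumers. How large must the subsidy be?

At x = 459, from the demand curve buyers pay Pb = 2106/11 − (2/11)·459 = 108; from the supply curve sellers need Ps = 100.2 + 0.2·459 = 192.
The subsidy must fill the gap: s = Ps − Pb = 192 − 108 = 84.

Required subsidy s = 84 per unit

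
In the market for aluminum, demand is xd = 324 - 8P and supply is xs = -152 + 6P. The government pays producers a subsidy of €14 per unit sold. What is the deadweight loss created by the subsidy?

Deadweight loss = €336

Pre-subsidy: 324 - 8P = -152 + 6P gives P* = 34, x* = 52.
With the subsidy, sellers receive Ps = Pb + 14 for each unit, where Pb is the price buyers pay.
Supply in terms of Pb becomes xs = -152 + 6(Pb + 14) = -68 + 6Pb. Setting this equal to demand: 324 - 8Pb = -68 + 6Pb, so Pb = 28.
Sellers receive Ps = 28 + 14 = 42; x' = 324 − 8·28 = 100.
The subsidy expands output by 100 − 52 = 48 past the efficient level; on those units the gap between marginal cost and willingness to pay runs from 0 up to 14.
DWL = ½ × 14 × 48 = 336.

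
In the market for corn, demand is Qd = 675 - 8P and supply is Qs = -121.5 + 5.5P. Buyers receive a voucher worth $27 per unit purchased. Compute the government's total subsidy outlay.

Government cost = $7857

Pre-subsidy: 675 - 8P = -121.5 + 5.5P gives P* = 59, Q* = 203.
With the rebate, buyers effectively pay Pb = Ps − 27, where Ps is the price sellers receive.
Demand in terms of Ps becomes Qd = 675 − 8(Ps − 27) = 891 - 8Ps. Setting this equal to supply: 891 - 8Ps = -121.5 + 5.5Ps, so Ps = 75.
Buyers pay Pb = 75 − 27 = 48; Q' = -121.5 + 5.5·75 = 291.
Government outlay = subsidy × quantity = 27 × 291 = 7857.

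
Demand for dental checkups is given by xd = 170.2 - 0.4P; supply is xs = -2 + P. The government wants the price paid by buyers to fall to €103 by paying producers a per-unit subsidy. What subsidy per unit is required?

At a buyer price of 103, quantity demanded is 170.2 − 0.4·103 = 129.
Sellers supply 129 only when they receive Ps with -2 + 1·Ps = 129, i.e. Ps = 131.
s = Ps − Pb = 131 − 103 = 28.

Required subsidy s = €28 per unit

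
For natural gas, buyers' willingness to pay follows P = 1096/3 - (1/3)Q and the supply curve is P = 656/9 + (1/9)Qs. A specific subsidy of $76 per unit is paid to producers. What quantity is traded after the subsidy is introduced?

Q' = 829

Pre-subsidy: 1096/3 - (1/3)Q = 656/9 + (1/9)Q gives Q* = 658 and P* = 146.
With the subsidy, sellers receive Ps = Pb + 76 for each unit, where Pb is the price buyers pay.
On the curves, Pb = 1096/3 - (1/3)Q and Ps = 656/9 + (1/9)Q; the wedge Ps − Pb = 76 gives 656/9 + (1/9)Q − (1096/3 - (1/3)Q) = 76, so Q' = 829.
Then Pb = 1096/3 − (1/3)·829 = 89 and Ps = 656/9 + (1/9)·829 = 165.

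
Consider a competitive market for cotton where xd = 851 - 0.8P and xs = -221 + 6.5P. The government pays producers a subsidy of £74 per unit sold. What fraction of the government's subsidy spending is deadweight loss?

DWL / government spending = 148/4415

Pre-subsidy: 851 - 0.8P = -221 + 6.5P gives P* = 10720/73, x* = 53547/73.
With the subsidy, sellers receive Ps = Pb + 74 for each unit, where Pb is the price buyers pay.
Supply in terms of Pb becomes xs = -221 + 6.5(Pb + 74) = 260 + 6.5Pb. Setting this equal to demand: 851 - 0.8Pb = 260 + 6.5Pb, so Pb = 5910/73.
Sellers receive Ps = 5910/73 + 74 = 11312/73; x' = 851 − 0.8·(5910/73) = 57395/73.
ΔCS = ½(53547/73 + 57395/73)(10720/73 − 5910/73) = 266815510/5329; ΔPS = ½(53547/73 + 57395/73)(11312/73 − 10720/73) = 32838832/5329.
Government spending = 74 × 57395/73 = 4247230/73.
DWL = ½ × 74 × (57395/73 − 53547/73) = 142376/73; fraction = (142376/73) / (4247230/73) = 148/4415.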